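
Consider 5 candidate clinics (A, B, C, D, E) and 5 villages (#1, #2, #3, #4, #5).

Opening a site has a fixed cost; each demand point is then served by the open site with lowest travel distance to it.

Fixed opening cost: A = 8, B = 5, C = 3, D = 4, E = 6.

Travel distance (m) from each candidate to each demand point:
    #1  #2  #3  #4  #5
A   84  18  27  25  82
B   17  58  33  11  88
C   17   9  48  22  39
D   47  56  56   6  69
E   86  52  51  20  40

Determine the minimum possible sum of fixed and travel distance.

113

Open {A, C, D}: assign each demand point to its cheapest open site.
  #1→C 17, #2→C 9, #3→A 27, #4→D 6, #5→C 39
  travel distance 98, fixed 15 → total 113.
Compare {B, C, D}: travel distance 104 + fixed 12 = 116.
Compare {B, C}: travel distance 109 + fixed 8 = 117.
Compare {A, B, C, D}: travel distance 98 + fixed 20 = 118.
All other subsets cost ≥ 116. Minimum total cost: 113.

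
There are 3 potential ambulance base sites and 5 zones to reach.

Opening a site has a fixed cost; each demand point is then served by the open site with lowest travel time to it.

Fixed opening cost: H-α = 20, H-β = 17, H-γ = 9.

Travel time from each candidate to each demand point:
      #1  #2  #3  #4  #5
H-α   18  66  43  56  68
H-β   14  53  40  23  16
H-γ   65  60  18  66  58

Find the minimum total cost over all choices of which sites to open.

150

Open {H-β, H-γ}: assign each demand point to its cheapest open site.
  #1→H-β 14, #2→H-β 53, #3→H-γ 18, #4→H-β 23, #5→H-β 16
  travel time 124, fixed 26 → total 150.
Compare {H-β}: travel time 146 + fixed 17 = 163.
Compare {H-α, H-β, H-γ}: travel time 124 + fixed 46 = 170.
Compare {H-α, H-β}: travel time 146 + fixed 37 = 183.
All other subsets cost ≥ 163. Minimum total cost: 150.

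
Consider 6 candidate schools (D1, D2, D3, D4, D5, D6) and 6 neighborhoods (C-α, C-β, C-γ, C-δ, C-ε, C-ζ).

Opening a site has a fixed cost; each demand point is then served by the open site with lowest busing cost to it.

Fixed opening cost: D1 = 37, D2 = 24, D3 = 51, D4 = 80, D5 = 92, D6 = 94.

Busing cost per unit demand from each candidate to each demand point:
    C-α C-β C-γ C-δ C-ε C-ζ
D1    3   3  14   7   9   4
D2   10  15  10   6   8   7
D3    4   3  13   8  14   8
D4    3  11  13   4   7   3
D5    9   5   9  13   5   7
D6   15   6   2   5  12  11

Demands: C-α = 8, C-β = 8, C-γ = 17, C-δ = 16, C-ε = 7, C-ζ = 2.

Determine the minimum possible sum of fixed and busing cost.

364

Open {D1, D6}: assign each demand point to its cheapest open site.
  C-α→D1 8×3=24, C-β→D1 8×3=24, C-γ→D6 17×2=34, C-δ→D6 16×5=80, C-ε→D1 7×9=63, C-ζ→D1 2×4=8
  busing cost 233, fixed 131 → total 364.
Compare {D1, D2, D6}: busing cost 226 + fixed 155 = 381.
Compare {D4, D6}: busing cost 225 + fixed 174 = 399.
Compare {D2, D3, D6}: busing cost 240 + fixed 169 = 409.
All other subsets cost ≥ 381. Minimum total cost: 364.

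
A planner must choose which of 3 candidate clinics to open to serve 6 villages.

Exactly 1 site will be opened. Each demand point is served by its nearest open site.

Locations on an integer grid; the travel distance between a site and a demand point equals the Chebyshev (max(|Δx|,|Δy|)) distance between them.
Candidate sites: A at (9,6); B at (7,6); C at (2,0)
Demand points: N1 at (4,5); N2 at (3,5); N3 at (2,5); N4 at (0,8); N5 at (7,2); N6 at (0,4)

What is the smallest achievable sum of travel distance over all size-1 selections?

Open {B}.
  N1→B 3, N2→B 4, N3→B 5, N4→B 7, N5→B 4, N6→B 7  ⇒ total 30.
Compare {C}: total 32.
Compare {A}: total 40.

30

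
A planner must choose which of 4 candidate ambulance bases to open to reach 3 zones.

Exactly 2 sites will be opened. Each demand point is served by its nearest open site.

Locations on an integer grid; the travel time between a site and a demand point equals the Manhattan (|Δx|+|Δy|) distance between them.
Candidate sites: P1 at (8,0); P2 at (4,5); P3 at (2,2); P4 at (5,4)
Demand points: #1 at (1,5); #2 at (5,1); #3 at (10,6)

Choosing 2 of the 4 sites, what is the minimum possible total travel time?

Open {P2, P4}.
  #1→P2 3, #2→P4 3, #3→P2 7  ⇒ total 13.
Compare {P1, P2}: total 14.
Compare {P2, P3}: total 14.
No size-2 selection does better; minimum is 13.

13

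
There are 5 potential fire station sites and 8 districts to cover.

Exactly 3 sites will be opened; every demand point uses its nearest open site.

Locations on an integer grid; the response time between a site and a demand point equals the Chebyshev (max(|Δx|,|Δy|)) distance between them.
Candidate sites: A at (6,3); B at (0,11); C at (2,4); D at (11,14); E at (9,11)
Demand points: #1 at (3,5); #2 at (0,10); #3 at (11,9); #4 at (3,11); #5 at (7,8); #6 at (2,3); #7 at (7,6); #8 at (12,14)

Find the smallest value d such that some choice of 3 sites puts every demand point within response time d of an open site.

4

Open {A, B, E}.
  Farthest demand point is #6 at response time 4 (to A); all others are ≤ 4.
With {A, B, D} the worst case is 5.
With {B, C, D} the worst case is 5.
No size-3 selection achieves below 4.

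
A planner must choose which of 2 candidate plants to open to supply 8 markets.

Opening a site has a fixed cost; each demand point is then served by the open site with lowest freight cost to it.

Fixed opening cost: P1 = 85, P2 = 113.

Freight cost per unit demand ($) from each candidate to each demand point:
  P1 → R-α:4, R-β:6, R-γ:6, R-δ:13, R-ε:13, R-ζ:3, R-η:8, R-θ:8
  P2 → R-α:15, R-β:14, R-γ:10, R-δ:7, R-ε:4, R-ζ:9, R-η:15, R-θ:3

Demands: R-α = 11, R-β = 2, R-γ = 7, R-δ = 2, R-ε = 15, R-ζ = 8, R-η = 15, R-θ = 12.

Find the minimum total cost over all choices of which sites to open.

Open {P1, P2}: assign each demand point to its cheapest open site.
  R-α→P1 11×4=44, R-β→P1 2×6=12, R-γ→P1 7×6=42, R-δ→P2 2×7=14, R-ε→P2 15×4=60, R-ζ→P1 8×3=24, R-η→P1 15×8=120, R-θ→P2 12×3=36
  freight cost 352, fixed 198 → total 550.
Compare {P1}: freight cost 559 + fixed 85 = 644.
Compare {P2}: freight cost 670 + fixed 113 = 783.

550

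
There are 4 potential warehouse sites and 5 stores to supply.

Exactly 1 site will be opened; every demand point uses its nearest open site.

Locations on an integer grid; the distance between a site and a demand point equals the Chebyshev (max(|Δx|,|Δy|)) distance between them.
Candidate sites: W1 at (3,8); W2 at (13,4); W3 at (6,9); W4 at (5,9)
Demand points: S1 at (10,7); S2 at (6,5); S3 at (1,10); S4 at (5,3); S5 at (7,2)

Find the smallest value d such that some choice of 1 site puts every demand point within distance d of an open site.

7

Open {W1}.
  Farthest demand point is S1 at distance 7 (to W1); all others are ≤ 7.
With {W3} the worst case is 7.
With {W4} the worst case is 7.
No size-1 selection achieves below 7.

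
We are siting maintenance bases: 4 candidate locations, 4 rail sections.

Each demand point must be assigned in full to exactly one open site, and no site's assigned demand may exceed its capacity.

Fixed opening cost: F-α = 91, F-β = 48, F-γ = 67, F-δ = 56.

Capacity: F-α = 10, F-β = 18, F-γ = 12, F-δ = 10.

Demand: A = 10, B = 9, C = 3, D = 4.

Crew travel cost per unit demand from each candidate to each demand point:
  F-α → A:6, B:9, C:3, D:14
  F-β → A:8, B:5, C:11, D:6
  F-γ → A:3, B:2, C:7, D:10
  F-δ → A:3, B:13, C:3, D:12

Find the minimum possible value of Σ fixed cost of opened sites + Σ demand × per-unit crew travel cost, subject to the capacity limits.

Open {F-β, F-δ}; cheapest assignment that respects the capacities:
  F-β (cap 18, load 16): B, C, D — cost 9×5 + 3×11 + 4×6 = 102
  F-δ (cap 10, load 10): A — cost 10×3 = 30
  Shipping 132, fixed 104 → total 236.
  Any other capacity-feasible assignment to {F-β, F-δ} ships for at least 132.
Compare {F-β, F-γ}: its best feasible assignment gives total 247.
Compare {F-β, F-γ, F-δ}: its best feasible assignment gives total 264.
Every other set of open sites that can feasibly serve all demand totals ≥ 247 even under its best assignment. Minimum: 236.

236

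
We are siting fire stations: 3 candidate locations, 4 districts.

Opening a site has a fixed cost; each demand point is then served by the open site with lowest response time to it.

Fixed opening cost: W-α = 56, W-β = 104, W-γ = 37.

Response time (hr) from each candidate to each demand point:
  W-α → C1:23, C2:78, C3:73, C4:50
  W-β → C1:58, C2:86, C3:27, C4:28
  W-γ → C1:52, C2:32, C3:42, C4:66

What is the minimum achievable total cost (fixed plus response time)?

Open {W-γ}: assign each demand point to its cheapest open site.
  C1→W-γ 52, C2→W-γ 32, C3→W-γ 42, C4→W-γ 66
  response time 192, fixed 37 → total 229.
Compare {W-α, W-γ}: response time 147 + fixed 93 = 240.
Compare {W-α}: response time 224 + fixed 56 = 280.
Compare {W-β, W-γ}: response time 139 + fixed 141 = 280.
All other subsets cost ≥ 240. Minimum total cost: 229.

229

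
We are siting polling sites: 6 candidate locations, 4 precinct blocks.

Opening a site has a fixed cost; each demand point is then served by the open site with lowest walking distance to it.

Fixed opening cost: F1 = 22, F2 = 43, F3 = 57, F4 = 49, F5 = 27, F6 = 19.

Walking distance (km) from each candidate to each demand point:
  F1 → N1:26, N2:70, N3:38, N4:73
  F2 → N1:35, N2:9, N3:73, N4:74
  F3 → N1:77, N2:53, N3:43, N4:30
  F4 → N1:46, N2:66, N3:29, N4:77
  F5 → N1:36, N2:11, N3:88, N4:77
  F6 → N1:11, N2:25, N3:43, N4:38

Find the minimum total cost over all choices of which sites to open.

Open {F6}: assign each demand point to its cheapest open site.
  N1→F6 11, N2→F6 25, N3→F6 43, N4→F6 38
  walking distance 117, fixed 19 → total 136.
Compare {F5, F6}: walking distance 103 + fixed 46 = 149.
Compare {F1, F6}: walking distance 112 + fixed 41 = 153.
Compare {F2, F6}: walking distance 101 + fixed 62 = 163.
All other subsets cost ≥ 149. Minimum total cost: 136.

136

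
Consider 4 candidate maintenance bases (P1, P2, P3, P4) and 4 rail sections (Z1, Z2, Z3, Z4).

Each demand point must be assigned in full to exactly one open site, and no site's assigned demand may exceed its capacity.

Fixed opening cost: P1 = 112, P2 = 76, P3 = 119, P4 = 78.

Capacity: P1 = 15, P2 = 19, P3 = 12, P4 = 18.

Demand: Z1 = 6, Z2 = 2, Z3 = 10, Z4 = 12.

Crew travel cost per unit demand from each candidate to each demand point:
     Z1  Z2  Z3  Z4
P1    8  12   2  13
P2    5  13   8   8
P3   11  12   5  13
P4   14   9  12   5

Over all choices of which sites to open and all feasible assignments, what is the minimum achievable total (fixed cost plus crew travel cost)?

Open {P2, P4}; cheapest assignment that respects the capacities:
  P2 (cap 19, load 16): Z1, Z3 — cost 6×5 + 10×8 = 110
  P4 (cap 18, load 14): Z2, Z4 — cost 2×9 + 12×5 = 78
  Shipping 188, fixed 154 → total 342.
  Any other capacity-feasible assignment to {P2, P4} ships for at least 188.
Compare {P1, P2}: its best feasible assignment gives total 358.
Compare {P1, P4}: its best feasible assignment gives total 378.
Every other set of open sites that can feasibly serve all demand totals ≥ 358 even under its best assignment. Minimum: 342.

342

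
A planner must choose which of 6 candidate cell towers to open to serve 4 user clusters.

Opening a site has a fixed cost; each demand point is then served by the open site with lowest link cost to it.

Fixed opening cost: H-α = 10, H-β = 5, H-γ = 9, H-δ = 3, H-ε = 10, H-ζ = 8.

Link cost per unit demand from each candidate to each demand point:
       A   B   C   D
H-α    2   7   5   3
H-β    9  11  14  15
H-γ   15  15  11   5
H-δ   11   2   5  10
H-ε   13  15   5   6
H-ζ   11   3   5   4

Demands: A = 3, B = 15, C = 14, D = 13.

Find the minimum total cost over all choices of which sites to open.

Open {H-α, H-δ}: assign each demand point to its cheapest open site.
  A→H-α 3×2=6, B→H-δ 15×2=30, C→H-α 14×5=70, D→H-α 13×3=39
  link cost 145, fixed 13 → total 158.
Compare {H-α, H-β, H-δ}: link cost 145 + fixed 18 = 163.
Compare {H-α, H-δ, H-ζ}: link cost 145 + fixed 21 = 166.
Compare {H-α, H-γ, H-δ}: link cost 145 + fixed 22 = 167.
All other subsets cost ≥ 163. Minimum total cost: 158.

158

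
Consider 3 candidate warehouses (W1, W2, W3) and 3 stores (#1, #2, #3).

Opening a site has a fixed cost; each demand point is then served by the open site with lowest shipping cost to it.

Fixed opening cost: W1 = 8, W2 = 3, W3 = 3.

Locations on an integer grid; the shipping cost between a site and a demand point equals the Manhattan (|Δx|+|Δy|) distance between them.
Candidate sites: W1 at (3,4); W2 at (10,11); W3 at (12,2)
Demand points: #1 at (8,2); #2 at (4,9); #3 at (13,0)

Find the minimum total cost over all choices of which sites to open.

21

Open {W2, W3}: assign each demand point to its cheapest open site.
  #1→W3 4, #2→W2 8, #3→W3 3
  shipping cost 15, fixed 6 → total 21.
Compare {W1, W3}: shipping cost 13 + fixed 11 = 24.
Compare {W3}: shipping cost 22 + fixed 3 = 25.
Compare {W1, W2, W3}: shipping cost 13 + fixed 14 = 27.
All other subsets cost ≥ 24. Minimum total cost: 21.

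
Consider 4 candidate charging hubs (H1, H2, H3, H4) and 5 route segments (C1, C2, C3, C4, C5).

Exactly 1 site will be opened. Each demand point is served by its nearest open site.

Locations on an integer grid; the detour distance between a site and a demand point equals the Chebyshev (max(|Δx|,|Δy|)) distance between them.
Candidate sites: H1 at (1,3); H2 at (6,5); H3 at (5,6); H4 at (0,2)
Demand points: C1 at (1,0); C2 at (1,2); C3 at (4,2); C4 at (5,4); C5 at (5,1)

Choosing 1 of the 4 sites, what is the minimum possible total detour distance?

Open {H1}.
  C1→H1 3, C2→H1 1, C3→H1 3, C4→H1 4, C5→H1 4  ⇒ total 15.
Compare {H4}: total 17.
Compare {H2}: total 18.
No size-1 selection does better; minimum is 15.

15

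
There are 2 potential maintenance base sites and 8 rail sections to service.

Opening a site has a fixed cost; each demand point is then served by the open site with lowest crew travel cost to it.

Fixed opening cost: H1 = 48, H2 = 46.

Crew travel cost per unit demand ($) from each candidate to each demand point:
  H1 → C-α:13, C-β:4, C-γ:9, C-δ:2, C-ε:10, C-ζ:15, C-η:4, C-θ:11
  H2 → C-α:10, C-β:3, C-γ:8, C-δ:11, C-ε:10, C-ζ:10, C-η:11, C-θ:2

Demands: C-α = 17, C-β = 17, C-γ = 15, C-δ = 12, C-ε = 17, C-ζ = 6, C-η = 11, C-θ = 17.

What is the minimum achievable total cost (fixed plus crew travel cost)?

Open {H1, H2}: assign each demand point to its cheapest open site.
  C-α→H2 17×10=170, C-β→H2 17×3=51, C-γ→H2 15×8=120, C-δ→H1 12×2=24, C-ε→H1 17×10=170, C-ζ→H2 6×10=60, C-η→H1 11×4=44, C-θ→H2 17×2=34
  crew travel cost 673, fixed 94 → total 767.
Compare {H2}: crew travel cost 858 + fixed 46 = 904.
Compare {H1}: crew travel cost 939 + fixed 48 = 987.

767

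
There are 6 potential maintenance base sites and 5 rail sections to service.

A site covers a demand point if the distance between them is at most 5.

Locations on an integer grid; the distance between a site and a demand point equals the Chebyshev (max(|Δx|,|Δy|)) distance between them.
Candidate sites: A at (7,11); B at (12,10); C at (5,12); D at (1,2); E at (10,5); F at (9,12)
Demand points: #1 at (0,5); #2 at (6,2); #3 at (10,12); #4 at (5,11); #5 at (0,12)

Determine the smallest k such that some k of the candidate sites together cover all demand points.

2

Coverage sets (demand points within 5 of each site):
  A: {#3, #4}
  B: {#3}
  C: {#3, #4, #5}
  D: {#1, #2}
  E: {#2}
  F: {#3, #4}
No single site covers all 5 demand points.
But {C, D} covers everything, so the minimum is 2.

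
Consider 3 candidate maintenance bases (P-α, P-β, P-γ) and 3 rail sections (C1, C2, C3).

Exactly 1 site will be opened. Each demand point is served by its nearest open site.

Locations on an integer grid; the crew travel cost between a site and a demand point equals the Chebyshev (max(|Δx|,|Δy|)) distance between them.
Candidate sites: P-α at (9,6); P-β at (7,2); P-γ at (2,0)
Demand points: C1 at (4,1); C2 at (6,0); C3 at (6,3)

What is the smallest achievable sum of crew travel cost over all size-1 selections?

6

Open {P-β}.
  C1→P-β 3, C2→P-β 2, C3→P-β 1  ⇒ total 6.
Compare {P-γ}: total 10.
Compare {P-α}: total 14.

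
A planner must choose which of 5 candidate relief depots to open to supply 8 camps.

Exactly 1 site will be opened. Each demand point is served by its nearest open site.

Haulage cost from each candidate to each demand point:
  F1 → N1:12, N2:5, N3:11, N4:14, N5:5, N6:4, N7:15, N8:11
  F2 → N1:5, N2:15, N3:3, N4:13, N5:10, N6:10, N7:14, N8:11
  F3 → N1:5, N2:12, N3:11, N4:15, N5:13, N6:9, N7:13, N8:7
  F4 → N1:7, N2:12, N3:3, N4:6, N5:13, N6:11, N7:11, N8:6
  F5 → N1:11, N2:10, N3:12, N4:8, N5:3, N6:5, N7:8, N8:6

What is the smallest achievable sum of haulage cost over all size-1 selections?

63

Open {F5}.
  N1→F5 11, N2→F5 10, N3→F5 12, N4→F5 8, N5→F5 3, N6→F5 5, N7→F5 8, N8→F5 6  ⇒ total 63.
Compare {F4}: total 69.
Compare {F1}: total 77.
No size-1 selection does better; minimum is 63.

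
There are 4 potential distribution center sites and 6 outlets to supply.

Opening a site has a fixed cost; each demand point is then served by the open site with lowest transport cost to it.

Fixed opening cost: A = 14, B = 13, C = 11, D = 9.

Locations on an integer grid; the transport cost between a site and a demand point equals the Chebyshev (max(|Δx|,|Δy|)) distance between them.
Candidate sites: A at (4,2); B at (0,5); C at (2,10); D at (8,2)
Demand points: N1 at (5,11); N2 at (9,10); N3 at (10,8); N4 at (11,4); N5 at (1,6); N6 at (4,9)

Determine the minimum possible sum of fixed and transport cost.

44

Open {C}: assign each demand point to its cheapest open site.
  N1→C 3, N2→C 7, N3→C 8, N4→C 9, N5→C 4, N6→C 2
  transport cost 33, fixed 11 → total 44.
Compare {C, D}: transport cost 25 + fixed 20 = 45.
Compare {D}: transport cost 40 + fixed 9 = 49.
Compare {B, D}: transport cost 28 + fixed 22 = 50.
All other subsets cost ≥ 45. Minimum total cost: 44.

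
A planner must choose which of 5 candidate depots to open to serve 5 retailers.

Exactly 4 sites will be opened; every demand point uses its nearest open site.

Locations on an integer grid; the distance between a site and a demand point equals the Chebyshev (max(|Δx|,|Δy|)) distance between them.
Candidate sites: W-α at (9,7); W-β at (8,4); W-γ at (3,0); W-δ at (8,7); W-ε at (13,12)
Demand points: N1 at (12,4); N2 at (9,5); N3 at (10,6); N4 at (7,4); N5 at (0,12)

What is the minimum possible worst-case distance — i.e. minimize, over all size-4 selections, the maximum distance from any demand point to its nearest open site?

Open {W-α, W-β, W-γ, W-δ}.
  Farthest demand point is N5 at distance 8 (to W-β); all others are ≤ 8.
With {W-α, W-β, W-γ, W-ε} the worst case is 8.
With {W-α, W-β, W-δ, W-ε} the worst case is 8.
No size-4 selection achieves below 8.

8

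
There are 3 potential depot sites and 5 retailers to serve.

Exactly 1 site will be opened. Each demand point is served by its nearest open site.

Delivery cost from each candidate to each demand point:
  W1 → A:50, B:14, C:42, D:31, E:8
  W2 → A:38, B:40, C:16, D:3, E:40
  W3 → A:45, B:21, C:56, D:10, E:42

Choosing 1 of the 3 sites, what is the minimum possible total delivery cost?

137

Open {W2}.
  A→W2 38, B→W2 40, C→W2 16, D→W2 3, E→W2 40  ⇒ total 137.
Compare {W1}: total 145.
Compare {W3}: total 174.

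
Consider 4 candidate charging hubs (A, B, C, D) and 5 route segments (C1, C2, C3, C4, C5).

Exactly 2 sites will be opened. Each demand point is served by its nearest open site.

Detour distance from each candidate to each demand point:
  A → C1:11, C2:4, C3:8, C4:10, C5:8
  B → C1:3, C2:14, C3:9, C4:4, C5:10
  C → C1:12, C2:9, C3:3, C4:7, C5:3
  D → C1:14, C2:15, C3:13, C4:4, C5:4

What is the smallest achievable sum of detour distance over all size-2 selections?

Open {B, C}.
  C1→B 3, C2→C 9, C3→C 3, C4→B 4, C5→C 3  ⇒ total 22.
Compare {A, B}: total 27.
Compare {A, C}: total 28.
No size-2 selection does better; minimum is 22.

22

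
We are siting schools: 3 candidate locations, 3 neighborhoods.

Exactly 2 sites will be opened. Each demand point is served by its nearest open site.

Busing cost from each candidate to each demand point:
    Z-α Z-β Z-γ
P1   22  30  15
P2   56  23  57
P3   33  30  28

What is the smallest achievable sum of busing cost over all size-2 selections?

60

Open {P1, P2}.
  Z-α→P1 22, Z-β→P2 23, Z-γ→P1 15  ⇒ total 60.
Compare {P1, P3}: total 67.
Compare {P2, P3}: total 84.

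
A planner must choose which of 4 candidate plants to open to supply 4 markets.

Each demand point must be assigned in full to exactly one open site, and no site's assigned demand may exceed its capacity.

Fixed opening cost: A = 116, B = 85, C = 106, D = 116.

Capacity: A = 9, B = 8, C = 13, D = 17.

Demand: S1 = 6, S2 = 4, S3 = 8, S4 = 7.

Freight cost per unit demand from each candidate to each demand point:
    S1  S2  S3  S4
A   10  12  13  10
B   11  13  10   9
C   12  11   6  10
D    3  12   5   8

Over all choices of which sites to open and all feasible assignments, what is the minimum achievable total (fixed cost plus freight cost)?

Open {C, D}; cheapest assignment that respects the capacities:
  C (cap 13, load 12): S2, S3 — cost 4×11 + 8×6 = 92
  D (cap 17, load 13): S1, S4 — cost 6×3 + 7×8 = 74
  Shipping 166, fixed 222 → total 388.
  Any other capacity-feasible assignment to {C, D} ships for at least 166.
Compare {B, D}: its best feasible assignment gives total 403.
Compare {A, D}: its best feasible assignment gives total 458.
Every other set of open sites that can feasibly serve all demand totals ≥ 403 even under its best assignment. Minimum: 388.

388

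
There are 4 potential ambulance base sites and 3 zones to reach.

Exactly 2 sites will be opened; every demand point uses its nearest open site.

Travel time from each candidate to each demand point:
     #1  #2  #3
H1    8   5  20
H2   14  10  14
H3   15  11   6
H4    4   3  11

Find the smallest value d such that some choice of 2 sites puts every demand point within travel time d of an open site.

Open {H3, H4}.
  Farthest demand point is #3 at travel time 6 (to H3); all others are ≤ 6.
With {H1, H3} the worst case is 8.
With {H1, H4} the worst case is 11.
No size-2 selection achieves below 6.

6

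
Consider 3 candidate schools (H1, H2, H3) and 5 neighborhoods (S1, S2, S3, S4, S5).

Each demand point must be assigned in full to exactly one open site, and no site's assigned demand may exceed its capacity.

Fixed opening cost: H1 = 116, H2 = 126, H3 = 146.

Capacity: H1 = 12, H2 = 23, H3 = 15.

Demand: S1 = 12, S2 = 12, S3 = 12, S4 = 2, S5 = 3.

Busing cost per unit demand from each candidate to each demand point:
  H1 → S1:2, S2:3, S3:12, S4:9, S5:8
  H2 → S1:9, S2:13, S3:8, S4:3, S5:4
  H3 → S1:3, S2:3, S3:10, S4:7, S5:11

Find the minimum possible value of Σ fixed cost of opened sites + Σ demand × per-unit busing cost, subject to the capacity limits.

Open {H1, H2, H3}; cheapest assignment that respects the capacities:
  H1 (cap 12, load 12): S1 — cost 12×2 = 24
  H2 (cap 23, load 17): S3, S4, S5 — cost 12×8 + 2×3 + 3×4 = 114
  H3 (cap 15, load 12): S2 — cost 12×3 = 36
  Shipping 174, fixed 388 → total 562.
  Any other capacity-feasible assignment to {H1, H2, H3} ships for at least 174.
Total demand is 41 and no other set of sites has combined capacity ≥ 41, so {H1, H2, H3} is the only feasible choice of open sites. Minimum: 562.

562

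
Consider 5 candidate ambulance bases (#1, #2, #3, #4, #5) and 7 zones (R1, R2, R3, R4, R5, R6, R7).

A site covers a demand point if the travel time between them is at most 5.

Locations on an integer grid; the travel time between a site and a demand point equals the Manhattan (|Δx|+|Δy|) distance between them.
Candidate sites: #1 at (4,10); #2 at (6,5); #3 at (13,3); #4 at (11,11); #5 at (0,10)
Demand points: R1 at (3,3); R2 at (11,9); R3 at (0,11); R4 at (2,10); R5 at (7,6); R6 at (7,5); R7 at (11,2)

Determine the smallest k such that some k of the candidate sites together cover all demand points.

4

Coverage sets (demand points within 5 of each site):
  #1: {R3, R4}
  #2: {R1, R5, R6}
  #3: {R7}
  #4: {R2}
  #5: {R3, R4}
No 3 sites suffice: every size-3 union leaves at least one demand point uncovered.
But {#1, #2, #3, #4} covers everything, so the minimum is 4.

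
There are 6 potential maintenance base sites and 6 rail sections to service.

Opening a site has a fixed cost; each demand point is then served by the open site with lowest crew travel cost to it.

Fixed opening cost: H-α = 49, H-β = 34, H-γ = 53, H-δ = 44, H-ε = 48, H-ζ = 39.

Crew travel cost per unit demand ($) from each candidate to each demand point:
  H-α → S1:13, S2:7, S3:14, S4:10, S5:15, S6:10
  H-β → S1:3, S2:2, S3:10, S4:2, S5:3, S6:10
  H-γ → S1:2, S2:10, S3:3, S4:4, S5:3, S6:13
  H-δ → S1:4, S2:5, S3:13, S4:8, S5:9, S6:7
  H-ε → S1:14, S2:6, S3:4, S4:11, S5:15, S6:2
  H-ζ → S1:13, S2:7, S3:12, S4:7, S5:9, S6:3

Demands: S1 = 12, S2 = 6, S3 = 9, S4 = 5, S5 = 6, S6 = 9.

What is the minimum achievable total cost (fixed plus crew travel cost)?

Open {H-β, H-ε}: assign each demand point to its cheapest open site.
  S1→H-β 12×3=36, S2→H-β 6×2=12, S3→H-ε 9×4=36, S4→H-β 5×2=10, S5→H-β 6×3=18, S6→H-ε 9×2=18
  crew travel cost 130, fixed 82 → total 212.
Compare {H-γ, H-ε}: crew travel cost 143 + fixed 101 = 244.
Compare {H-β, H-γ, H-ε}: crew travel cost 109 + fixed 135 = 244.
Compare {H-β, H-γ, H-ζ}: crew travel cost 118 + fixed 126 = 244.
All other subsets cost ≥ 244. Minimum total cost: 212.

212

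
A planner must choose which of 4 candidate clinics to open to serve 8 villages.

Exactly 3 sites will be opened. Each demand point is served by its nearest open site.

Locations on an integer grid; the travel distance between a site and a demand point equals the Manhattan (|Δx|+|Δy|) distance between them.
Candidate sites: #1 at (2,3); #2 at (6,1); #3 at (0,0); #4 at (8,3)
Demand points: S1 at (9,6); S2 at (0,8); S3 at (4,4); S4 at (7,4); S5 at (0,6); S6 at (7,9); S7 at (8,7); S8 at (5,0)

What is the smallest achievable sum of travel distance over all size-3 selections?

34

Open {#1, #2, #4}.
  S1→#4 4, S2→#1 7, S3→#1 3, S4→#4 2, S5→#1 5, S6→#4 7, S7→#4 4, S8→#2 2  ⇒ total 34.
Compare {#1, #3, #4}: total 37.
Compare {#2, #3, #4}: total 38.
No size-3 selection does better; minimum is 34.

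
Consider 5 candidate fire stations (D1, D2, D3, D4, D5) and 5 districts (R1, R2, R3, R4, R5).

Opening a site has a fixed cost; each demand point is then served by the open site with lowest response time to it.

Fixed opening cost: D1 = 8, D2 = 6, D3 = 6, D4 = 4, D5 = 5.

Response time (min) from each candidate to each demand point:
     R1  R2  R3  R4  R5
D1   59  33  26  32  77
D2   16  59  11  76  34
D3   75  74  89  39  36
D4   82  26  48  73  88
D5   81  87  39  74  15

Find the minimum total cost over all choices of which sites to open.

Open {D1, D2, D4, D5}: assign each demand point to its cheapest open site.
  R1→D2 16, R2→D4 26, R3→D2 11, R4→D1 32, R5→D5 15
  response time 100, fixed 23 → total 123.
Compare {D1, D2, D5}: response time 107 + fixed 19 = 126.
Compare {D2, D3, D4, D5}: response time 107 + fixed 21 = 128.
Compare {D1, D2, D3, D4, D5}: response time 100 + fixed 29 = 129.
All other subsets cost ≥ 126. Minimum total cost: 123.

123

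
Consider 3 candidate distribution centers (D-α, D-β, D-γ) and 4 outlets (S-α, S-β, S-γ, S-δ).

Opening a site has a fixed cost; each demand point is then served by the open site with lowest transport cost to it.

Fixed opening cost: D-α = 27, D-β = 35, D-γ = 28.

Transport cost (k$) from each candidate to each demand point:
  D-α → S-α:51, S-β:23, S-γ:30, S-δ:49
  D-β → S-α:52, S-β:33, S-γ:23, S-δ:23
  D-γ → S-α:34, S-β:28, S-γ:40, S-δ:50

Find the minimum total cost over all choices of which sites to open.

166

Open {D-β}: assign each demand point to its cheapest open site.
  S-α→D-β 52, S-β→D-β 33, S-γ→D-β 23, S-δ→D-β 23
  transport cost 131, fixed 35 → total 166.
Compare {D-β, D-γ}: transport cost 108 + fixed 63 = 171.
Compare {D-α}: transport cost 153 + fixed 27 = 180.
Compare {D-γ}: transport cost 152 + fixed 28 = 180.
All other subsets cost ≥ 171. Minimum total cost: 166.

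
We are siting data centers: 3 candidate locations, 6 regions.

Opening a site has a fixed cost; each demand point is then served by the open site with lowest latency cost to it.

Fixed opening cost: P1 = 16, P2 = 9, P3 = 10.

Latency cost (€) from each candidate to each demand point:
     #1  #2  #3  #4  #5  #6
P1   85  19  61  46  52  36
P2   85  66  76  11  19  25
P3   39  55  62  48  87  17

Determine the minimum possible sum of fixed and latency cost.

Open {P1, P2, P3}: assign each demand point to its cheapest open site.
  #1→P3 39, #2→P1 19, #3→P1 61, #4→P2 11, #5→P2 19, #6→P3 17
  latency cost 166, fixed 35 → total 201.
Compare {P2, P3}: latency cost 203 + fixed 19 = 222.
Compare {P1, P2}: latency cost 220 + fixed 25 = 245.
Compare {P1, P3}: latency cost 234 + fixed 26 = 260.
All other subsets cost ≥ 222. Minimum total cost: 201.

201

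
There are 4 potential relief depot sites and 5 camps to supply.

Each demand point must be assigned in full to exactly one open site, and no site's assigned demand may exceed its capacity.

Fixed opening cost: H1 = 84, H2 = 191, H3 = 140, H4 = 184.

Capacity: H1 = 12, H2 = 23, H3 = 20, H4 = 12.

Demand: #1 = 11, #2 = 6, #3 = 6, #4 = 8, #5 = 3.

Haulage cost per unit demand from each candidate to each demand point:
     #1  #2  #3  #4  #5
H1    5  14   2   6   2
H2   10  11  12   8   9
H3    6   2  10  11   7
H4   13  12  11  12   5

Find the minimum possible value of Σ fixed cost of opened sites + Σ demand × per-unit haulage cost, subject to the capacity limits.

559

Open {H1, H2}; cheapest assignment that respects the capacities:
  H1 (cap 12, load 11): #1 — cost 11×5 = 55
  H2 (cap 23, load 23): #2, #3, #4, #5 — cost 6×11 + 6×12 + 8×8 + 3×9 = 229
  Shipping 284, fixed 275 → total 559.
  Any other capacity-feasible assignment to {H1, H2} ships for at least 284.
Compare {H2, H3}: its best feasible assignment gives total 566.
Compare {H1, H2, H3}: its best feasible assignment gives total 575.
Every other set of open sites that can feasibly serve all demand totals ≥ 566 even under its best assignment. Minimum: 559.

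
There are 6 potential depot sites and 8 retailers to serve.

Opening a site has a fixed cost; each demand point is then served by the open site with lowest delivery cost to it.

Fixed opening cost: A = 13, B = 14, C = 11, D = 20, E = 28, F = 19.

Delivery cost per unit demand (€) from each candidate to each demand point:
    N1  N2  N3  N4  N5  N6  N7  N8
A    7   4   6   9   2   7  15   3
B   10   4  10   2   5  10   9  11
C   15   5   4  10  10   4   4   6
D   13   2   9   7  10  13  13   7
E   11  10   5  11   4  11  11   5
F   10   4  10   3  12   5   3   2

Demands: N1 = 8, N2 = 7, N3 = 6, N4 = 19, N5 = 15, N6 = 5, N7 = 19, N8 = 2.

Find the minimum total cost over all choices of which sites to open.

Open {A, B, C, F}: assign each demand point to its cheapest open site.
  N1→A 8×7=56, N2→A 7×4=28, N3→C 6×4=24, N4→B 19×2=38, N5→A 15×2=30, N6→C 5×4=20, N7→F 19×3=57, N8→F 2×2=4
  delivery cost 257, fixed 57 → total 314.
Compare {A, B, C}: delivery cost 278 + fixed 38 = 316.
Compare {A, C, F}: delivery cost 276 + fixed 43 = 319.
Compare {A, B, F}: delivery cost 274 + fixed 46 = 320.
All other subsets cost ≥ 316. Minimum total cost: 314.

314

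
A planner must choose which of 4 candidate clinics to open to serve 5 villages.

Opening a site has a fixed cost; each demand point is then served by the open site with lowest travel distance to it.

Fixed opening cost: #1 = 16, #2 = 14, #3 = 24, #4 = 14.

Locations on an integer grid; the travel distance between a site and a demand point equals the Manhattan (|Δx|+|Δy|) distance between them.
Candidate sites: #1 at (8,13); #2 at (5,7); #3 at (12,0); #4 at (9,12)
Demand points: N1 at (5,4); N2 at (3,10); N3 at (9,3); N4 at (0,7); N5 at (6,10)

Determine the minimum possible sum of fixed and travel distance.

Open {#2}: assign each demand point to its cheapest open site.
  N1→#2 3, N2→#2 5, N3→#2 8, N4→#2 5, N5→#2 4
  travel distance 25, fixed 14 → total 39.
Compare {#2, #4}: travel distance 25 + fixed 28 = 53.
Compare {#1, #2}: travel distance 25 + fixed 30 = 55.
Compare {#2, #3}: travel distance 23 + fixed 38 = 61.
All other subsets cost ≥ 53. Minimum total cost: 39.

39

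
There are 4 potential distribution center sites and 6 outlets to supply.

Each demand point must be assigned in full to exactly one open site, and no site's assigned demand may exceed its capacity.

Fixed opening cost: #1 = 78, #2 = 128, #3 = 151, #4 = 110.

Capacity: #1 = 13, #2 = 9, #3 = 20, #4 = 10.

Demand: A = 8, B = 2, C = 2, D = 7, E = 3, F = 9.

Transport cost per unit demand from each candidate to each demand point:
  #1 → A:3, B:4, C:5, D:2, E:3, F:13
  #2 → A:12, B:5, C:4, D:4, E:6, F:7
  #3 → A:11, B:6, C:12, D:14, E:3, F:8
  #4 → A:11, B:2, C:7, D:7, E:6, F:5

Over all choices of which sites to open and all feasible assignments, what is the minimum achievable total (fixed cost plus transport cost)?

Open {#1, #3}; cheapest assignment that respects the capacities:
  #1 (cap 13, load 11): B, C, D — cost 2×4 + 2×5 + 7×2 = 32
  #3 (cap 20, load 20): A, E, F — cost 8×11 + 3×3 + 9×8 = 169
  Shipping 201, fixed 229 → total 430.
  Any other capacity-feasible assignment to {#1, #3} ships for at least 201.
Compare {#1, #2, #4}: its best feasible assignment gives total 438.
Compare {#1, #2, #3}: its best feasible assignment gives total 506.
Every other set of open sites that can feasibly serve all demand totals ≥ 438 even under its best assignment. Minimum: 430.

430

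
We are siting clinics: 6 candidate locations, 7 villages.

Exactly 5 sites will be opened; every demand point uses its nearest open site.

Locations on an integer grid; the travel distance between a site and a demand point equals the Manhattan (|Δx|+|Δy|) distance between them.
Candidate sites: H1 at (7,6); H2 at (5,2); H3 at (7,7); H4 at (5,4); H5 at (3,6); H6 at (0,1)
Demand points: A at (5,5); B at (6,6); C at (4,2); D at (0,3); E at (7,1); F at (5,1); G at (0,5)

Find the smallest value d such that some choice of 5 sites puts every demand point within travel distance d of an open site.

Open {H1, H2, H3, H4, H6}.
  Farthest demand point is G at travel distance 4 (to H6); all others are ≤ 4.
With {H1, H2, H3, H5, H6} the worst case is 4.
With {H1, H2, H4, H5, H6} the worst case is 4.
No size-5 selection achieves below 4.

4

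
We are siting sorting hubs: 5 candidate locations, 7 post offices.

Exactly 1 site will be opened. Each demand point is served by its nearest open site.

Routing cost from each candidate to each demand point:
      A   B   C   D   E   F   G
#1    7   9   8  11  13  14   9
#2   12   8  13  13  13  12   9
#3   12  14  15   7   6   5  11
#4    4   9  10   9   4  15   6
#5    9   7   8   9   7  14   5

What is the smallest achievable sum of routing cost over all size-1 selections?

57

Open {#4}.
  A→#4 4, B→#4 9, C→#4 10, D→#4 9, E→#4 4, F→#4 15, G→#4 6  ⇒ total 57.
Compare {#5}: total 59.
Compare {#3}: total 70.
No size-1 selection does better; minimum is 57.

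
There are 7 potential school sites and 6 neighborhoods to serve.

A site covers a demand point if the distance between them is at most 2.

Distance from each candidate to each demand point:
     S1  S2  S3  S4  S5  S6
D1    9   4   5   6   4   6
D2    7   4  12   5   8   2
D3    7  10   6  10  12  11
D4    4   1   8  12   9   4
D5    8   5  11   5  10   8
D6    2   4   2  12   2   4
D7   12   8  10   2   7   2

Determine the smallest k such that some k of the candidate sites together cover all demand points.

Coverage sets (demand points within 2 of each site):
  D1: {}
  D2: {S6}
  D3: {}
  D4: {S2}
  D5: {}
  D6: {S1, S3, S5}
  D7: {S4, S6}
No 2 sites suffice: every size-2 union leaves at least one demand point uncovered.
But {D4, D6, D7} covers everything, so the minimum is 3.

3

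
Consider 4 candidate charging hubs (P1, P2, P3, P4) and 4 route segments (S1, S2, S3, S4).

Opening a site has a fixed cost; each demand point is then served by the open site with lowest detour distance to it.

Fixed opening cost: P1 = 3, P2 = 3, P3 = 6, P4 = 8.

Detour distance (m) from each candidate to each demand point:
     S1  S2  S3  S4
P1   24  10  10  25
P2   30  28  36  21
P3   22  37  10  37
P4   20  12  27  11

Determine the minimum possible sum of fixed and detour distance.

62

Open {P1, P4}: assign each demand point to its cheapest open site.
  S1→P4 20, S2→P1 10, S3→P1 10, S4→P4 11
  detour distance 51, fixed 11 → total 62.
Compare {P1, P2, P4}: detour distance 51 + fixed 14 = 65.
Compare {P3, P4}: detour distance 53 + fixed 14 = 67.
Compare {P1, P3, P4}: detour distance 51 + fixed 17 = 68.
All other subsets cost ≥ 65. Minimum total cost: 62.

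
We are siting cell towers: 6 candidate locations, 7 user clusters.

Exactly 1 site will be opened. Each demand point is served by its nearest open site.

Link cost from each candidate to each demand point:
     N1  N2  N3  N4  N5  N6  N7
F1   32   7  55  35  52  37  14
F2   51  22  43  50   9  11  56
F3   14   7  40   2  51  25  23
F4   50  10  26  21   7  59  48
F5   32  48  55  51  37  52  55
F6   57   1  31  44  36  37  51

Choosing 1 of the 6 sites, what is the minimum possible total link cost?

162

Open {F3}.
  N1→F3 14, N2→F3 7, N3→F3 40, N4→F3 2, N5→F3 51, N6→F3 25, N7→F3 23  ⇒ total 162.
Compare {F4}: total 221.
Compare {F1}: total 232.
No size-1 selection does better; minimum is 162.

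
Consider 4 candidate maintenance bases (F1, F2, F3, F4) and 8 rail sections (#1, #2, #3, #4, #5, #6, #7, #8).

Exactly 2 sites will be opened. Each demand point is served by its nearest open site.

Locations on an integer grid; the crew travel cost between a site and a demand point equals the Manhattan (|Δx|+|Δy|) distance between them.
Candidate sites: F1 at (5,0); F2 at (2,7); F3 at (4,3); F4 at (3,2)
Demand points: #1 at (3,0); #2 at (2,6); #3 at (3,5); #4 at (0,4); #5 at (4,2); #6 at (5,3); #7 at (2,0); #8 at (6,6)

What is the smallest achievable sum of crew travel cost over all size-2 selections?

23

Open {F2, F4}.
  #1→F4 2, #2→F2 1, #3→F2 3, #4→F2 5, #5→F4 1, #6→F4 3, #7→F4 3, #8→F2 5  ⇒ total 23.
Compare {F1, F2}: total 25.
Compare {F1, F3}: total 25.
No size-2 selection does better; minimum is 23.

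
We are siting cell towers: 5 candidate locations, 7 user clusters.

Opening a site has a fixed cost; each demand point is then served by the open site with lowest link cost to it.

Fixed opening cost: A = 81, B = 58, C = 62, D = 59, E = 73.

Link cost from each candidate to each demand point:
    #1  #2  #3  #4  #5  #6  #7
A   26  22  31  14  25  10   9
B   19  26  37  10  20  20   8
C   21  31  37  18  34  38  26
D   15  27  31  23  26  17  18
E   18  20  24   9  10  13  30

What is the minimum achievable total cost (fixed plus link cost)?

197

Open {E}: assign each demand point to its cheapest open site.
  #1→E 18, #2→E 20, #3→E 24, #4→E 9, #5→E 10, #6→E 13, #7→E 30
  link cost 124, fixed 73 → total 197.
Compare {B}: link cost 140 + fixed 58 = 198.
Compare {D}: link cost 157 + fixed 59 = 216.
Compare {A}: link cost 137 + fixed 81 = 218.
All other subsets cost ≥ 198. Minimum total cost: 197.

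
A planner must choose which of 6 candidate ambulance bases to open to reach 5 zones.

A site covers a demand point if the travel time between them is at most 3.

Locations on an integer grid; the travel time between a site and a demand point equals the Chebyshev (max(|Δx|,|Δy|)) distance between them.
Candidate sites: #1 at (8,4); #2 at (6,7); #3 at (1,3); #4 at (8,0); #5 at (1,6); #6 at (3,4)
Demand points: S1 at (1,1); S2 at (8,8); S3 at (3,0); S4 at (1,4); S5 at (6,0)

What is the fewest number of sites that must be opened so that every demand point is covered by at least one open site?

Coverage sets (demand points within 3 of each site):
  #1: {}
  #2: {S2}
  #3: {S1, S3, S4}
  #4: {S5}
  #5: {S4}
  #6: {S1, S4}
No 2 sites suffice: every size-2 union leaves at least one demand point uncovered.
But {#2, #3, #4} covers everything, so the minimum is 3.

3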